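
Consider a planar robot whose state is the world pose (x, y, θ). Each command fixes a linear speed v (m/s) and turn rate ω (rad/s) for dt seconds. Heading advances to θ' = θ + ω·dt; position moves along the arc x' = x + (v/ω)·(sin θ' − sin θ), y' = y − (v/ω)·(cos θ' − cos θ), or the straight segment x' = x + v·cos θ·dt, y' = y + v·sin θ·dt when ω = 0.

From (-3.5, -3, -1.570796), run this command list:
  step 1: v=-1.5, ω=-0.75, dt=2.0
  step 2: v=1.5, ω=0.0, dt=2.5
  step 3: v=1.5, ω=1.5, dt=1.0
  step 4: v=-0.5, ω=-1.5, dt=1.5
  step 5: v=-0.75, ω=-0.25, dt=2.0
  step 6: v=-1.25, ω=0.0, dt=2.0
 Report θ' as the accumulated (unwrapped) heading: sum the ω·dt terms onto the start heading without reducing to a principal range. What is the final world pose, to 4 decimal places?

(-3.9261, -5.5084, -4.3208)

step 1: θ'=-3.0708 (R=2.0000) → pose (-1.6415, -1.0050, -3.0708)
step 2: θ'=-3.0708 (straight) → pose (-5.3821, -1.2703, -3.0708)
step 3: θ'=-1.5708 (R=1.0000) → pose (-6.3113, -2.2678, -1.5708)
step 4: θ'=-3.8208 (R=0.3333) → pose (-5.7686, -2.0084, -3.8208)
step 5: θ'=-4.3208 (R=3.0000) → pose (-4.8802, -3.1976, -4.3208)
step 6: θ'=-4.3208 (straight) → pose (-3.9261, -5.5084, -4.3208)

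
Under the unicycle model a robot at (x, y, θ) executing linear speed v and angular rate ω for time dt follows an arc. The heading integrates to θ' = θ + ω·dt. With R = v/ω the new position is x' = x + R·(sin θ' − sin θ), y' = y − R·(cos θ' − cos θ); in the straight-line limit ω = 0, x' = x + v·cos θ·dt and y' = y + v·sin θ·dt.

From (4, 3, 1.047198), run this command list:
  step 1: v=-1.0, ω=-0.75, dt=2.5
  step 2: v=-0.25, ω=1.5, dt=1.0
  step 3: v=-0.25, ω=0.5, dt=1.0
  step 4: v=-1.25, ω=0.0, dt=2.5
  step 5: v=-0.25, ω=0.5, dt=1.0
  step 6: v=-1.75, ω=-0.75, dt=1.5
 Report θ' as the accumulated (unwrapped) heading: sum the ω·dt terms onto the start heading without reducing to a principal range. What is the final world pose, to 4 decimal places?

step 1: θ'=-0.8278 (R=1.3333) → pose (1.8634, 2.7647, -0.8278)
step 2: θ'=0.6722 (R=-0.1667) → pose (1.6368, 2.7823, 0.6722)
step 3: θ'=1.1722 (R=-0.5000) → pose (1.4874, 2.5852, 1.1722)
step 4: θ'=1.1722 (straight) → pose (0.2745, -0.2949, 1.1722)
step 5: θ'=1.6722 (R=-0.5000) → pose (0.2379, -0.5395, 1.6722)
step 6: θ'=0.5472 (R=2.3333) → pose (-0.8695, -2.7684, 0.5472)

(-0.8695, -2.7684, 0.5472)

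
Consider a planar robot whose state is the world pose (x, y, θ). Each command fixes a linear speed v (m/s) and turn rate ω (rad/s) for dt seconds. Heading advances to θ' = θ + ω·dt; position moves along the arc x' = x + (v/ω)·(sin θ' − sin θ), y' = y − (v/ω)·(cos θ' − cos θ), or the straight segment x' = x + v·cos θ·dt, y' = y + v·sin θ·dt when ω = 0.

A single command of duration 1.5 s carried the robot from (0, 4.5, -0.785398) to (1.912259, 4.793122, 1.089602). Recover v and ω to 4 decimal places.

Δθ = 1.089602 − -0.785398 = 1.875000
ω = Δθ/dt = 1.875000/1.5 = 1.2500
R = Δx/(sin θ' − sin θ) = 1.2000
v = R·ω = 1.2000·1.2500 = 1.5000

v = 1.5000, ω = 1.2500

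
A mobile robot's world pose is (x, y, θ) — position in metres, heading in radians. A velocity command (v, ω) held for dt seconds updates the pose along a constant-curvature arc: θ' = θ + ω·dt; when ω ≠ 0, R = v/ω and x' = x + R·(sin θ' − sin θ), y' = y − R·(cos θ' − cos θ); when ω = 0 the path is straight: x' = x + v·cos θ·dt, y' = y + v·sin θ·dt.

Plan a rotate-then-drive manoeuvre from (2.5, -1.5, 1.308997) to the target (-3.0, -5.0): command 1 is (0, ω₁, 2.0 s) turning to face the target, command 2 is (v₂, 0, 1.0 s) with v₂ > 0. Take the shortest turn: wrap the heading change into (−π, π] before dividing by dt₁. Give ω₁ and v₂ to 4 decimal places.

heading to target = atan2(-5−-1.5, -3−2.5) = -2.5749
Δθ = wrap(-2.5749 − 1.3090) = 2.3993; ω₁ = Δθ/dt₁ = 1.1997
distance = √((-3−2.5)² + (-5−-1.5)²) = 6.5192; v₂ = distance/dt₂ = 6.5192

ω₁ = 1.1997, v₂ = 6.5192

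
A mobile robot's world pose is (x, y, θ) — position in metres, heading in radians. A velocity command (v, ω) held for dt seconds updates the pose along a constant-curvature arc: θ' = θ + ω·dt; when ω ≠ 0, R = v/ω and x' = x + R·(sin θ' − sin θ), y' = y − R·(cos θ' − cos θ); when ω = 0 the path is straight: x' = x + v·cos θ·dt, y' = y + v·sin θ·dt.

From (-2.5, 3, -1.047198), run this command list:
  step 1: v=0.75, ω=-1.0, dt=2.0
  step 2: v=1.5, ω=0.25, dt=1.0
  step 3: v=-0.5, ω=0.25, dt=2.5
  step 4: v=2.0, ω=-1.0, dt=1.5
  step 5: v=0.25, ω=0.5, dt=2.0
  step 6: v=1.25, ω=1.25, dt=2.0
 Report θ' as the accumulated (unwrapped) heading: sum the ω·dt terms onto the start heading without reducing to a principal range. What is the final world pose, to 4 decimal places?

step 1: θ'=-3.0472 (R=-0.7500) → pose (-3.0788, 1.8783, -3.0472)
step 2: θ'=-2.7972 (R=6.0000) → pose (-4.5391, 1.5527, -2.7972)
step 3: θ'=-2.1722 (R=-2.0000) → pose (-3.5652, 2.3037, -2.1722)
step 4: θ'=-3.6722 (R=-2.0000) → pose (-6.2264, 1.7103, -3.6722)
step 5: θ'=-2.6722 (R=0.5000) → pose (-6.7056, 1.7250, -2.6722)
step 6: θ'=-0.1722 (R=1.0000) → pose (-6.4246, -0.1521, -0.1722)

(-6.4246, -0.1521, -0.1722)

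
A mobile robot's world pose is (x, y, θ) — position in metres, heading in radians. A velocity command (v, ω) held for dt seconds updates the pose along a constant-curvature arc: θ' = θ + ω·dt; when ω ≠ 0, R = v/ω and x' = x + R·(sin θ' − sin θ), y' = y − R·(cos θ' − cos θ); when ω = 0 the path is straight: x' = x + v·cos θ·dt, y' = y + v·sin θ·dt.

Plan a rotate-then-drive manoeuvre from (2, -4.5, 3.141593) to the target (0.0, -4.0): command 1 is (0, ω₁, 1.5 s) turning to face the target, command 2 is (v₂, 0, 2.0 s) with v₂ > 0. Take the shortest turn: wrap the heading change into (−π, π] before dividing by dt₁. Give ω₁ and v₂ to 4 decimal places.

ω₁ = -0.1633, v₂ = 1.0308

heading to target = atan2(-4−-4.5, 0−2) = 2.8966
Δθ = wrap(2.8966 − 3.1416) = -0.2450; ω₁ = Δθ/dt₁ = -0.1633
distance = √((0−2)² + (-4−-4.5)²) = 2.0616; v₂ = distance/dt₂ = 1.0308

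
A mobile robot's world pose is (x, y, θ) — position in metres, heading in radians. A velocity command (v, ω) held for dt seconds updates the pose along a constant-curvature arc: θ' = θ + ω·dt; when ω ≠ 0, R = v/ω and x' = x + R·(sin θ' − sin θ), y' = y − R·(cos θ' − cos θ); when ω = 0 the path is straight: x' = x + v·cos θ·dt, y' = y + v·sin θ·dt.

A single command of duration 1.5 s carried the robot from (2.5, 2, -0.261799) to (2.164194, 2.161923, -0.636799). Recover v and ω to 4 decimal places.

v = -0.2500, ω = -0.2500

Δθ = -0.636799 − -0.261799 = -0.375000
ω = Δθ/dt = -0.375000/1.5 = -0.2500
R = Δx/(sin θ' − sin θ) = 1.0000
v = R·ω = 1.0000·-0.2500 = -0.2500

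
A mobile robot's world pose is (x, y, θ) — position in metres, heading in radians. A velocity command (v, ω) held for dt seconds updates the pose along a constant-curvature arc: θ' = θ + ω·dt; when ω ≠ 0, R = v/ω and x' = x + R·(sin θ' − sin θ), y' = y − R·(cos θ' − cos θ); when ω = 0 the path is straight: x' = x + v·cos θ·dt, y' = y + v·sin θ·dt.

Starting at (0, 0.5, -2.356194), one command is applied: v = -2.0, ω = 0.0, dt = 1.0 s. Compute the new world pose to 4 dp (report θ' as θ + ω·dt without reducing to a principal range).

θ' = -2.3562 + 0.0·1.0 = -2.3562
ω = 0 → straight: x' = 0 + -2.0·cos(-2.3562)·1.0 = 1.4142
y' = 0.5 + -2.0·sin(-2.3562)·1.0 = 1.9142

(1.4142, 1.9142, -2.3562)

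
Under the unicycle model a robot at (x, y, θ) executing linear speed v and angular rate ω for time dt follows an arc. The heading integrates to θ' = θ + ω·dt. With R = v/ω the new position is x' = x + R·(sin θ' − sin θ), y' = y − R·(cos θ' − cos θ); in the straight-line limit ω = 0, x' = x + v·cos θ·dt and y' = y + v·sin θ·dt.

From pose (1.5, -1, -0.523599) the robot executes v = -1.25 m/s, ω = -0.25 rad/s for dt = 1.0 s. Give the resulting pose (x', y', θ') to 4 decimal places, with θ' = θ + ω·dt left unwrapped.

θ' = -0.5236 + -0.25·1.0 = -0.7736
R = v/ω = -1.25/-0.25 = 5.0000
x' = 1.5 + 5.0000·(sin -0.7736 − sin -0.5236) = 0.5064
y' = -1 − 5.0000·(cos -0.7736 − cos -0.5236) = -0.2469

(0.5064, -0.2469, -0.7736)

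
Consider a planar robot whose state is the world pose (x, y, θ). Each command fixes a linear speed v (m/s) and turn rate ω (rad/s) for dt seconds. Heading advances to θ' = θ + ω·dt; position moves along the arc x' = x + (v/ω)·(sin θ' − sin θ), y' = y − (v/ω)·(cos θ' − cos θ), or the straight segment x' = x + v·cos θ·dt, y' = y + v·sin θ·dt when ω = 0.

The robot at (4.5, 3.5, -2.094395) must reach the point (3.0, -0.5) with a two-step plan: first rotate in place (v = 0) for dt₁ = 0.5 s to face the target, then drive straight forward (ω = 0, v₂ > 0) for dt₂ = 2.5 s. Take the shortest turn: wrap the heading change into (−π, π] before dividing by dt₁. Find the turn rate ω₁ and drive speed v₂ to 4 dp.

ω₁ = 0.3297, v₂ = 1.7088

heading to target = atan2(-0.5−3.5, 3−4.5) = -1.9296
Δθ = wrap(-1.9296 − -2.0944) = 0.1648; ω₁ = Δθ/dt₁ = 0.3297
distance = √((3−4.5)² + (-0.5−3.5)²) = 4.2720; v₂ = distance/dt₂ = 1.7088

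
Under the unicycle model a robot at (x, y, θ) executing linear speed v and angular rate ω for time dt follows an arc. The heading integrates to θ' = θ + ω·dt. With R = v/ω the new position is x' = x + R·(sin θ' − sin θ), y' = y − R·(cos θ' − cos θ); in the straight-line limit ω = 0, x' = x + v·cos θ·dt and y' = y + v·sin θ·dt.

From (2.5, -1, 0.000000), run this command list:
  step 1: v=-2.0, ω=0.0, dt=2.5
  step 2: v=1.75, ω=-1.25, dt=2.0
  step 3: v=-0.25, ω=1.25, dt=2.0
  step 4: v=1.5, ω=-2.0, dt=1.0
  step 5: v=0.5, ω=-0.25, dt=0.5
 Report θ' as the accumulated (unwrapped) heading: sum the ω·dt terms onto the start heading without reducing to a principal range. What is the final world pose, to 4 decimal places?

(-1.2178, -4.4437, -2.1250)

step 1: θ'=0.0000 (straight) → pose (-2.5000, -1.0000, 0.0000)
step 2: θ'=-2.5000 (R=-1.4000) → pose (-1.6621, -3.5216, -2.5000)
step 3: θ'=0.0000 (R=-0.2000) → pose (-1.7818, -3.1614, 0.0000)
step 4: θ'=-2.0000 (R=-0.7500) → pose (-1.0999, -4.2235, -2.0000)
step 5: θ'=-2.1250 (R=-2.0000) → pose (-1.2178, -4.4437, -2.1250)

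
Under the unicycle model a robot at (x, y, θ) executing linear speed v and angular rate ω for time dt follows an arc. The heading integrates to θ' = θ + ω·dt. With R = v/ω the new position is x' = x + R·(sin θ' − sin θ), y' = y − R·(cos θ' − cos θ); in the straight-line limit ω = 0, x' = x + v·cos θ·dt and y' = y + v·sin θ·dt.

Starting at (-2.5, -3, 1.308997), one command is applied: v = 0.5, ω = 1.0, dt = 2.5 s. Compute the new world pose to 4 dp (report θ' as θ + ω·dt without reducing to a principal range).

(-3.2924, -2.4779, 3.8090)

θ' = 1.3090 + 1.0·2.5 = 3.8090
R = v/ω = 0.5/1.0 = 0.5000
x' = -2.5 + 0.5000·(sin 3.8090 − sin 1.3090) = -3.2924
y' = -3 − 0.5000·(cos 3.8090 − cos 1.3090) = -2.4779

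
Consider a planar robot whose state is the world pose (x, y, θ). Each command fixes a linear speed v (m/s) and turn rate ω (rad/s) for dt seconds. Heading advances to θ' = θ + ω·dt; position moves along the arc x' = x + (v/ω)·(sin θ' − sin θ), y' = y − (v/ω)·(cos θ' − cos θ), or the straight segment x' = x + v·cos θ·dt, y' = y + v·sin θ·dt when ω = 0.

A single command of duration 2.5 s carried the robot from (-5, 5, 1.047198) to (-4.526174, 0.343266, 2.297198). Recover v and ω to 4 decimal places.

v = -2.0000, ω = 0.5000

Δθ = 2.297198 − 1.047198 = 1.250000
ω = Δθ/dt = 1.250000/2.5 = 0.5000
R = −Δy/(cos θ' − cos θ) = -4.0000
v = R·ω = -4.0000·0.5000 = -2.0000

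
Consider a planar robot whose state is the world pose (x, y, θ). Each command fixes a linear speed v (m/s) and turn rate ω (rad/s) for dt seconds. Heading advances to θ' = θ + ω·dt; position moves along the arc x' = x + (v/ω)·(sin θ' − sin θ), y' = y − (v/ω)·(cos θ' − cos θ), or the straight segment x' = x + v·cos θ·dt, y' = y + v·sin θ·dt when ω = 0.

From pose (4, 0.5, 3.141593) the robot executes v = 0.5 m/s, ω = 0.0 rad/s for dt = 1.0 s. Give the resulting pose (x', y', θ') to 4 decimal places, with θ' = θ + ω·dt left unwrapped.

(3.5000, 0.5000, 3.1416)

θ' = 3.1416 + 0.0·1.0 = 3.1416
ω = 0 → straight: x' = 4 + 0.5·cos(3.1416)·1.0 = 3.5000
y' = 0.5 + 0.5·sin(3.1416)·1.0 = 0.5000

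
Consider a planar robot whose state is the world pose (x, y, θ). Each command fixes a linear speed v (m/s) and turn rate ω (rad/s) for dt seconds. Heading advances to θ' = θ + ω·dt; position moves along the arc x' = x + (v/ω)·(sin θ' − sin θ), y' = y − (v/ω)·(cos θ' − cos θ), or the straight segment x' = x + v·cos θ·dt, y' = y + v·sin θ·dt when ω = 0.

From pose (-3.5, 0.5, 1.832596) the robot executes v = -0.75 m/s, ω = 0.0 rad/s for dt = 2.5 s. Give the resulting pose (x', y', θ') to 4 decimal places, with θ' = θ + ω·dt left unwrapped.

(-3.0147, -1.3111, 1.8326)

θ' = 1.8326 + 0.0·2.5 = 1.8326
ω = 0 → straight: x' = -3.5 + -0.75·cos(1.8326)·2.5 = -3.0147
y' = 0.5 + -0.75·sin(1.8326)·2.5 = -1.3111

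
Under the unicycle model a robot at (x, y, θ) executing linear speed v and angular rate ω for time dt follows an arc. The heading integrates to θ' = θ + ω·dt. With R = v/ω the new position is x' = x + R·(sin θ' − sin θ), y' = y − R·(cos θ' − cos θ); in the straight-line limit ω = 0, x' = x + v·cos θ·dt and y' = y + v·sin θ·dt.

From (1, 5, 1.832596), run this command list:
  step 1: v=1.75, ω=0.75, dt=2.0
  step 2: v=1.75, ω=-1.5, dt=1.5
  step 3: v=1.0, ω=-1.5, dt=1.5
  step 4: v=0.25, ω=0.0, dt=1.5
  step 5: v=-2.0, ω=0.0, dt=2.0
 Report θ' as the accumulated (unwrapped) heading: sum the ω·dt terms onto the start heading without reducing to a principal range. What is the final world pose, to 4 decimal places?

step 1: θ'=3.3326 (R=2.3333) → pose (-1.6968, 6.6870, 3.3326)
step 2: θ'=1.0826 (R=-1.1667) → pose (-2.9487, 8.3796, 1.0826)
step 3: θ'=-1.1674 (R=-0.6667) → pose (-1.7467, 8.3287, -1.1674)
step 4: θ'=-1.1674 (straight) → pose (-1.5995, 7.9837, -1.1674)
step 5: θ'=-1.1674 (straight) → pose (-3.1697, 11.6627, -1.1674)

(-3.1697, 11.6627, -1.1674)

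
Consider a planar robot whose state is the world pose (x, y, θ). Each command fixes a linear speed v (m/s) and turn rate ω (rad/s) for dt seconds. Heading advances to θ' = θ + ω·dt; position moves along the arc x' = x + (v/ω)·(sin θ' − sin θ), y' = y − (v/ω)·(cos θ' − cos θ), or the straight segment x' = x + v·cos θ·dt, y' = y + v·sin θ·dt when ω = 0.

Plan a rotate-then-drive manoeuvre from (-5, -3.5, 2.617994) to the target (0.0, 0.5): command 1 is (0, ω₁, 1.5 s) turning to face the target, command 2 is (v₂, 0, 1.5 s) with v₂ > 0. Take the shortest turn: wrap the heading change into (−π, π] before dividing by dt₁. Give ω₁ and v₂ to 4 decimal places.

heading to target = atan2(0.5−-3.5, 0−-5) = 0.6747
Δθ = wrap(0.6747 − 2.6180) = -1.9433; ω₁ = Δθ/dt₁ = -1.2955
distance = √((0−-5)² + (0.5−-3.5)²) = 6.4031; v₂ = distance/dt₂ = 4.2687

ω₁ = -1.2955, v₂ = 4.2687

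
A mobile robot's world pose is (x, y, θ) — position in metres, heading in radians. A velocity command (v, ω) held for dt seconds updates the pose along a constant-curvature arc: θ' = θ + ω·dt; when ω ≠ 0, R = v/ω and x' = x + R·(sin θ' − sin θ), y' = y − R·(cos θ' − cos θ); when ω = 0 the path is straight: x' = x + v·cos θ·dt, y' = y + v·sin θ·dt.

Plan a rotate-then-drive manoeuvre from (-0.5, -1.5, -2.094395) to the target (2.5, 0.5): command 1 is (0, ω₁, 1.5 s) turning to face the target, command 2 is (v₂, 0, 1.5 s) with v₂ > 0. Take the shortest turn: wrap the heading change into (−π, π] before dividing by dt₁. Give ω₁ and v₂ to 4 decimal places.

ω₁ = 1.7883, v₂ = 2.4037

heading to target = atan2(0.5−-1.5, 2.5−-0.5) = 0.5880
Δθ = wrap(0.5880 − -2.0944) = 2.6824; ω₁ = Δθ/dt₁ = 1.7883
distance = √((2.5−-0.5)² + (0.5−-1.5)²) = 3.6056; v₂ = distance/dt₂ = 2.4037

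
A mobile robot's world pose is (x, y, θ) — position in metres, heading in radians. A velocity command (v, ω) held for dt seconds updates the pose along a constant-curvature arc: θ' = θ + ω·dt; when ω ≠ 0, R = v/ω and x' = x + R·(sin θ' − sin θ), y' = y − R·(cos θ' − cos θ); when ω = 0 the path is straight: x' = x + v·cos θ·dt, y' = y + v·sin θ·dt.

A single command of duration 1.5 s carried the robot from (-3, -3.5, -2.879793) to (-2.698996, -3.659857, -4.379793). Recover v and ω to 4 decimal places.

Δθ = -4.379793 − -2.879793 = -1.500000
ω = Δθ/dt = -1.500000/1.5 = -1.0000
R = Δx/(sin θ' − sin θ) = 0.2500
v = R·ω = 0.2500·-1.0000 = -0.2500

v = -0.2500, ω = -1.0000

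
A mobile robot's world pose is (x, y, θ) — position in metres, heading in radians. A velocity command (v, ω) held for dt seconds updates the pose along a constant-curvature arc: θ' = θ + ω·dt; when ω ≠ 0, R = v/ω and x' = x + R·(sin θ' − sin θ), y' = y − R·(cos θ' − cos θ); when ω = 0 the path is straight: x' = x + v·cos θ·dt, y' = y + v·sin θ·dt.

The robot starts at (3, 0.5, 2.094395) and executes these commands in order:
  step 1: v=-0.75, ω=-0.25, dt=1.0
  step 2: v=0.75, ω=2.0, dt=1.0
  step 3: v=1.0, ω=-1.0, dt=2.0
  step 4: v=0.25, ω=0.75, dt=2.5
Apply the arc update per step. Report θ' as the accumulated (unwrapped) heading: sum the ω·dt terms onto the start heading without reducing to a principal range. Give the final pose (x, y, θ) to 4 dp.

step 1: θ'=1.8444 (R=3.0000) → pose (3.2903, -0.1894, 1.8444)
step 2: θ'=3.8444 (R=0.3750) → pose (2.6869, -0.0046, 3.8444)
step 3: θ'=1.8444 (R=-1.0000) → pose (1.0777, 0.4882, 1.8444)
step 4: θ'=3.7194 (R=0.3333) → pose (0.5747, 0.6774, 3.7194)

(0.5747, 0.6774, 3.7194)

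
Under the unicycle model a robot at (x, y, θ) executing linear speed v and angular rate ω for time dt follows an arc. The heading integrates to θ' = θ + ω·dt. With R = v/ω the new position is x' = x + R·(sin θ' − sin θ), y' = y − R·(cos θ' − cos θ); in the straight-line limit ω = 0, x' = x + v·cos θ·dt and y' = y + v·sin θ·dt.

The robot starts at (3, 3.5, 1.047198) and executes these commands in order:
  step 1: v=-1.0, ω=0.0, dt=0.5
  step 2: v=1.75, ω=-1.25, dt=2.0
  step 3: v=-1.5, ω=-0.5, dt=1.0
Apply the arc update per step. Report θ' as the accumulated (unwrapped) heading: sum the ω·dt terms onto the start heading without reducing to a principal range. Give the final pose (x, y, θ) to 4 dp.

step 1: θ'=1.0472 (straight) → pose (2.7500, 3.0670, 1.0472)
step 2: θ'=-1.4528 (R=-1.4000) → pose (5.3527, 2.5318, -1.4528)
step 3: θ'=-1.9528 (R=3.0000) → pose (5.5481, 4.0033, -1.9528)

(5.5481, 4.0033, -1.9528)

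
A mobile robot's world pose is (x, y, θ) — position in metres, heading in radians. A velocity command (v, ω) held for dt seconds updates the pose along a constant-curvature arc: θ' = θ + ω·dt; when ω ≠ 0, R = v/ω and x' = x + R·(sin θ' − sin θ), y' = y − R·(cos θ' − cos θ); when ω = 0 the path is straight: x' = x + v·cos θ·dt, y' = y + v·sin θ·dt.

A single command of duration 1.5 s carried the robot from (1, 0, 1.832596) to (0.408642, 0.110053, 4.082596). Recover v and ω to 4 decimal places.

v = 0.5000, ω = 1.5000

Δθ = 4.082596 − 1.832596 = 2.250000
ω = Δθ/dt = 2.250000/1.5 = 1.5000
R = Δx/(sin θ' − sin θ) = 0.3333
v = R·ω = 0.3333·1.5000 = 0.5000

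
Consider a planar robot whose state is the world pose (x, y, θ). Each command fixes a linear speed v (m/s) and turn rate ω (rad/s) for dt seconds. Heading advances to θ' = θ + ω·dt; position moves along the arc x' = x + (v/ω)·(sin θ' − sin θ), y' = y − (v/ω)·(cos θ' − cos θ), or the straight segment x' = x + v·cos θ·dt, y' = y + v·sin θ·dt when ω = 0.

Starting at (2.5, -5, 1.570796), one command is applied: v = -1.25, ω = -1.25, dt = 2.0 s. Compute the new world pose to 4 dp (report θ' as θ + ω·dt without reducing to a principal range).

(0.6989, -5.5985, -0.9292)

θ' = 1.5708 + -1.25·2.0 = -0.9292
R = v/ω = -1.25/-1.25 = 1.0000
x' = 2.5 + 1.0000·(sin -0.9292 − sin 1.5708) = 0.6989
y' = -5 − 1.0000·(cos -0.9292 − cos 1.5708) = -5.5985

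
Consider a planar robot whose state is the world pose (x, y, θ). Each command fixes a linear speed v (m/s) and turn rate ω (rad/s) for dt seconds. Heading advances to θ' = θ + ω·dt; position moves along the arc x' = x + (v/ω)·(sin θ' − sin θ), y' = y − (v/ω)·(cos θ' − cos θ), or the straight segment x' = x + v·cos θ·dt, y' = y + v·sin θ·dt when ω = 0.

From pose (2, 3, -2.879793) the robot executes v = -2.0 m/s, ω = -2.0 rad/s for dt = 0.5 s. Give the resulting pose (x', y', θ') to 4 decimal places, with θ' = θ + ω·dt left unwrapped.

θ' = -2.8798 + -2.0·0.5 = -3.8798
R = v/ω = -2.0/-2.0 = 1.0000
x' = 2 + 1.0000·(sin -3.8798 − sin -2.8798) = 2.9318
y' = 3 − 1.0000·(cos -3.8798 − cos -2.8798) = 2.7738

(2.9318, 2.7738, -3.8798)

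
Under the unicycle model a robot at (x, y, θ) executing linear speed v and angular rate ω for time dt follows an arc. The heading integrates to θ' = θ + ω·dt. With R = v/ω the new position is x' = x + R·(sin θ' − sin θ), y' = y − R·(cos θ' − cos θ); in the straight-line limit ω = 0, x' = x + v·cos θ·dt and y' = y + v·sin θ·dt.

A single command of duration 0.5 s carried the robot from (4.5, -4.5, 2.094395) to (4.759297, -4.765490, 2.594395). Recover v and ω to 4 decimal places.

Δθ = 2.594395 − 2.094395 = 0.500000
ω = Δθ/dt = 0.500000/0.5 = 1.0000
R = −Δy/(cos θ' − cos θ) = -0.7500
v = R·ω = -0.7500·1.0000 = -0.7500

v = -0.7500, ω = 1.0000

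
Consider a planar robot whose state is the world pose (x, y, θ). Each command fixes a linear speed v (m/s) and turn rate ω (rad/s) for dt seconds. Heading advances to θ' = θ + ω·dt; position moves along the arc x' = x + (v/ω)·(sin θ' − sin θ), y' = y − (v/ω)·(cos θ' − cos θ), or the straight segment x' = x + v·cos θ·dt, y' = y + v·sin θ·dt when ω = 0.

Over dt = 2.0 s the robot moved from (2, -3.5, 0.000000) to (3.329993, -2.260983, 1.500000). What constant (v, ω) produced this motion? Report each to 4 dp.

v = 1.0000, ω = 0.7500

Δθ = 1.500000 − 0.000000 = 1.500000
ω = Δθ/dt = 1.500000/2.0 = 0.7500
R = Δx/(sin θ' − sin θ) = 1.3333
v = R·ω = 1.3333·0.7500 = 1.0000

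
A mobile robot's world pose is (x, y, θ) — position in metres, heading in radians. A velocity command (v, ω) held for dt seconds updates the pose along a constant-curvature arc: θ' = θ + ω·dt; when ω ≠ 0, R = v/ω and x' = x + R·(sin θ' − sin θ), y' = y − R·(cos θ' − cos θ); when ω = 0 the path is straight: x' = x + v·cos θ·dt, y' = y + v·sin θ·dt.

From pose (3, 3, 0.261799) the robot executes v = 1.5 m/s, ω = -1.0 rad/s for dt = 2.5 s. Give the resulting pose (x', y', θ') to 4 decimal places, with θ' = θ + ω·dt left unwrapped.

θ' = 0.2618 + -1.0·2.5 = -2.2382
R = v/ω = 1.5/-1.0 = -1.5000
x' = 3 + -1.5000·(sin -2.2382 − sin 0.2618) = 4.5664
y' = 3 − -1.5000·(cos -2.2382 − cos 0.2618) = 0.6227

(4.5664, 0.6227, -2.2382)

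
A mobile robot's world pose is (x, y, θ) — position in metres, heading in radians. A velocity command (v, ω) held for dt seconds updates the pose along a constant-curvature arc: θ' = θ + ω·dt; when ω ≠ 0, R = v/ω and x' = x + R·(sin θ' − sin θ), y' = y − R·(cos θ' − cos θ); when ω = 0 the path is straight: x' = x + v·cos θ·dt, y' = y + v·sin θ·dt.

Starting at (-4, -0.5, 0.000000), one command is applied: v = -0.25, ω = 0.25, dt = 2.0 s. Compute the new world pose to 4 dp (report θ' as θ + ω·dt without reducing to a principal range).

(-4.4794, -0.6224, 0.5000)

θ' = 0.0000 + 0.25·2.0 = 0.5000
R = v/ω = -0.25/0.25 = -1.0000
x' = -4 + -1.0000·(sin 0.5000 − sin 0.0000) = -4.4794
y' = -0.5 − -1.0000·(cos 0.5000 − cos 0.0000) = -0.6224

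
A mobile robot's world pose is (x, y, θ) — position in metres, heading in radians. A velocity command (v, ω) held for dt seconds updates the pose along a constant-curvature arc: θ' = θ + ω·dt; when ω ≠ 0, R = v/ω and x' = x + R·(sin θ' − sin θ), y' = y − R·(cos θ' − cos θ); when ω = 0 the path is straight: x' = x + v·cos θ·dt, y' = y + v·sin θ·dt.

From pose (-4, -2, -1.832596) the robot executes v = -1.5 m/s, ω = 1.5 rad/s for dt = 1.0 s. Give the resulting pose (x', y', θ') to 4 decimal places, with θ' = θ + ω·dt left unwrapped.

(-4.6394, -0.7960, -0.3326)

θ' = -1.8326 + 1.5·1.0 = -0.3326
R = v/ω = -1.5/1.5 = -1.0000
x' = -4 + -1.0000·(sin -0.3326 − sin -1.8326) = -4.6394
y' = -2 − -1.0000·(cos -0.3326 − cos -1.8326) = -0.7960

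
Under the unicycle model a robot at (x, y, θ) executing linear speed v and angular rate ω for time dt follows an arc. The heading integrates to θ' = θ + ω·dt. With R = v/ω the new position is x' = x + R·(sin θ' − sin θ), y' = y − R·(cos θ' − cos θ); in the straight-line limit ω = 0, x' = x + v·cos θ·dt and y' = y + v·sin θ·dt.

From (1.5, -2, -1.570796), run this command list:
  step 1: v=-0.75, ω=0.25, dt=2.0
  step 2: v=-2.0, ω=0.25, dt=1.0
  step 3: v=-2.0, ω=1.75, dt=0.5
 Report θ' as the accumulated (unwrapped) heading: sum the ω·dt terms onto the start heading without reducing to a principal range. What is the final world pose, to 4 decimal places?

(-0.9325, 1.4181, 0.0542)

step 1: θ'=-1.0708 (R=-3.0000) → pose (1.1327, -0.5617, -1.0708)
step 2: θ'=-0.8208 (R=-8.0000) → pose (-0.0344, 1.0560, -0.8208)
step 3: θ'=0.0542 (R=-1.1429) → pose (-0.9325, 1.4181, 0.0542)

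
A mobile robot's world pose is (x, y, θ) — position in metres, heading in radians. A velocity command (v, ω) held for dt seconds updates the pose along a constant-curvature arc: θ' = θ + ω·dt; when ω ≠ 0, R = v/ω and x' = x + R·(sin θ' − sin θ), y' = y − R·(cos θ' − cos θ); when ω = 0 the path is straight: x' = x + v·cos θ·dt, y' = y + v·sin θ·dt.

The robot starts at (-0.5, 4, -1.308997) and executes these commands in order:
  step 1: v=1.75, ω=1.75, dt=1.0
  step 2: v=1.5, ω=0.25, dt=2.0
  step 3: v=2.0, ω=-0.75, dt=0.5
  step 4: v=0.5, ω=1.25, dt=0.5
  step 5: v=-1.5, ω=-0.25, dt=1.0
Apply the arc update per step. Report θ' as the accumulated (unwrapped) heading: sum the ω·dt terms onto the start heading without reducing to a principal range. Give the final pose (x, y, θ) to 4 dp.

step 1: θ'=0.4410 (R=1.0000) → pose (0.8928, 3.3545, 0.4410)
step 2: θ'=0.9410 (R=6.0000) → pose (3.1806, 5.2466, 0.9410)
step 3: θ'=0.5660 (R=-2.6667) → pose (3.9056, 5.9268, 0.5660)
step 4: θ'=1.1910 (R=0.4000) → pose (4.0626, 6.1161, 1.1910)
step 5: θ'=0.9410 (R=6.0000) → pose (3.3391, 4.8066, 0.9410)

(3.3391, 4.8066, 0.9410)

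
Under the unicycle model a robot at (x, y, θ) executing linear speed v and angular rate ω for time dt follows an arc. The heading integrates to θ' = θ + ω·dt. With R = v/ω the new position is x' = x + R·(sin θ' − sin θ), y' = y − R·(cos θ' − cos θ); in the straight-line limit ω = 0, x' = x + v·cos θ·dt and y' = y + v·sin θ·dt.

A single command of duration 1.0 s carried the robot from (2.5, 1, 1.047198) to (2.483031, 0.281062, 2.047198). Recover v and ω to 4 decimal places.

v = -0.7500, ω = 1.0000

Δθ = 2.047198 − 1.047198 = 1.000000
ω = Δθ/dt = 1.000000/1.0 = 1.0000
R = −Δy/(cos θ' − cos θ) = -0.7500
v = R·ω = -0.7500·1.0000 = -0.7500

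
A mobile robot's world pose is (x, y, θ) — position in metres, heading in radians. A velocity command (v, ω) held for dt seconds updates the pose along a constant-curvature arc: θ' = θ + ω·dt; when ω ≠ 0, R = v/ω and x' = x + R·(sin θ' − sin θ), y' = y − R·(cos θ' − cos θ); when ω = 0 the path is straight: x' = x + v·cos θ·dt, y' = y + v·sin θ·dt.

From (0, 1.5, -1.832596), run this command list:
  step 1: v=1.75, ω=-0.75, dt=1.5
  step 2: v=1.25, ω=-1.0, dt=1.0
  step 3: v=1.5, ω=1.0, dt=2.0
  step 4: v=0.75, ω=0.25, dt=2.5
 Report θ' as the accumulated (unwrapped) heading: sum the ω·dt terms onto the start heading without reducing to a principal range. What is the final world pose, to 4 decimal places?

(-5.5849, -2.1190, -1.3326)

step 1: θ'=-2.9576 (R=-2.3333) → pose (-1.8269, -0.1900, -2.9576)
step 2: θ'=-3.9576 (R=-1.2500) → pose (-2.9661, 0.1824, -3.9576)
step 3: θ'=-1.9576 (R=1.5000) → pose (-5.4479, -0.2794, -1.9576)
step 4: θ'=-1.3326 (R=3.0000) → pose (-5.5849, -2.1190, -1.3326)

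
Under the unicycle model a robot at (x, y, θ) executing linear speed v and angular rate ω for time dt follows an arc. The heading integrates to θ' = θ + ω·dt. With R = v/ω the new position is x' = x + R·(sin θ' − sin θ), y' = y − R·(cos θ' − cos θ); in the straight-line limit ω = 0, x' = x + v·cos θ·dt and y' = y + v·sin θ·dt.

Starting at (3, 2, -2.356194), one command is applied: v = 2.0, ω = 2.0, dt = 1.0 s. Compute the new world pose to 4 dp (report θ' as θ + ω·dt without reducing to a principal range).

θ' = -2.3562 + 2.0·1.0 = -0.3562
R = v/ω = 2.0/2.0 = 1.0000
x' = 3 + 1.0000·(sin -0.3562 − sin -2.3562) = 3.3584
y' = 2 − 1.0000·(cos -0.3562 − cos -2.3562) = 0.3557

(3.3584, 0.3557, -0.3562)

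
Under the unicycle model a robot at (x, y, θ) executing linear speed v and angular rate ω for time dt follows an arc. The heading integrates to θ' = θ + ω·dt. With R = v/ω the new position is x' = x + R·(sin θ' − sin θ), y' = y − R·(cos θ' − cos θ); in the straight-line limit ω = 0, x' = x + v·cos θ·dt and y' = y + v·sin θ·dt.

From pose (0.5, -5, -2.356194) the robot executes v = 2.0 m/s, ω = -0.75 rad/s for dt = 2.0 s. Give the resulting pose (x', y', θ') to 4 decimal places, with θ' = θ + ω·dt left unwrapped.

(-3.1331, -5.1287, -3.8562)

θ' = -2.3562 + -0.75·2.0 = -3.8562
R = v/ω = 2.0/-0.75 = -2.6667
x' = 0.5 + -2.6667·(sin -3.8562 − sin -2.3562) = -3.1331
y' = -5 − -2.6667·(cos -3.8562 − cos -2.3562) = -5.1287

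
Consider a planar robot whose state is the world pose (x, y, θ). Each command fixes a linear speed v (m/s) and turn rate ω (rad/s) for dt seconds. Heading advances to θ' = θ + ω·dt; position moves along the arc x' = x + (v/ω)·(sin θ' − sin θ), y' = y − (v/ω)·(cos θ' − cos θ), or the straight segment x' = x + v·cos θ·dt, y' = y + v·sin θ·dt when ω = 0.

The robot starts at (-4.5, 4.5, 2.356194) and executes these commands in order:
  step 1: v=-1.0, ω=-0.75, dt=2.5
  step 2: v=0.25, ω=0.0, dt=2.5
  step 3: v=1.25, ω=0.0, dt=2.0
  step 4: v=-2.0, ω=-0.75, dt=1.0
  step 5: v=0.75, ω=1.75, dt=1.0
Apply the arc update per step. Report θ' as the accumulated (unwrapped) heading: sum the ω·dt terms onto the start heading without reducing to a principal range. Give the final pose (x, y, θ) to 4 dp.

(-3.4573, 3.9894, 1.4812)

step 1: θ'=0.4812 (R=1.3333) → pose (-4.8257, 2.3753, 0.4812)
step 2: θ'=0.4812 (straight) → pose (-4.2717, 2.6645, 0.4812)
step 3: θ'=0.4812 (straight) → pose (-2.0556, 3.8216, 0.4812)
step 4: θ'=-0.2688 (R=2.6667) → pose (-3.9980, 3.6146, -0.2688)
step 5: θ'=1.4812 (R=0.4286) → pose (-3.4573, 3.9894, 1.4812)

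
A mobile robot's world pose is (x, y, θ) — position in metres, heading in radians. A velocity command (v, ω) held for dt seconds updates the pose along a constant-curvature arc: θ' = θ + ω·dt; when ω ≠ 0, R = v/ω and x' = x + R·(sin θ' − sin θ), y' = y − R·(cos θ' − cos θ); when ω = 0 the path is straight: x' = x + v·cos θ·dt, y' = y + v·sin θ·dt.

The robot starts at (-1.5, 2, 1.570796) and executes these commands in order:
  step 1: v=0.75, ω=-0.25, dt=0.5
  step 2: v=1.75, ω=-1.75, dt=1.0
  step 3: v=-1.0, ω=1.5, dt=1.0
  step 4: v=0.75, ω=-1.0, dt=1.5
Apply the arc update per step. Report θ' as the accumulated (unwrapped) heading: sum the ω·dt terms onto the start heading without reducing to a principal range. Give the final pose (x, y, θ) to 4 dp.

step 1: θ'=1.4458 (R=-3.0000) → pose (-1.4766, 2.3740, 1.4458)
step 2: θ'=-0.3042 (R=-1.0000) → pose (-0.1849, 3.2034, -0.3042)
step 3: θ'=1.1958 (R=-0.6667) → pose (-1.0049, 2.8116, 1.1958)
step 4: θ'=-0.3042 (R=-0.7500) → pose (-0.0824, 3.2524, -0.3042)

(-0.0824, 3.2524, -0.3042)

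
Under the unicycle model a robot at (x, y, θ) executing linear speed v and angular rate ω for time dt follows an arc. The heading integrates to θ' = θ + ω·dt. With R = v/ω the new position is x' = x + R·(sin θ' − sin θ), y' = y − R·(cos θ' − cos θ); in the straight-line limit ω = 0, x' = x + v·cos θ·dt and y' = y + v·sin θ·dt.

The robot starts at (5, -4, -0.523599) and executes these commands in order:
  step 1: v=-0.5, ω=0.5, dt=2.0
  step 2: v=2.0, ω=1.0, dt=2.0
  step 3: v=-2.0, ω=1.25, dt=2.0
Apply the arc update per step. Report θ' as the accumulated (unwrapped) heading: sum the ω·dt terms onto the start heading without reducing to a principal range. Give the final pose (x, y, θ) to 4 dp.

(6.8908, 1.0499, 4.9764)

step 1: θ'=0.4764 (R=-1.0000) → pose (4.0414, -3.9774, 0.4764)
step 2: θ'=2.4764 (R=2.0000) → pose (4.3587, -0.6265, 2.4764)
step 3: θ'=4.9764 (R=-1.6000) → pose (6.8908, 1.0499, 4.9764)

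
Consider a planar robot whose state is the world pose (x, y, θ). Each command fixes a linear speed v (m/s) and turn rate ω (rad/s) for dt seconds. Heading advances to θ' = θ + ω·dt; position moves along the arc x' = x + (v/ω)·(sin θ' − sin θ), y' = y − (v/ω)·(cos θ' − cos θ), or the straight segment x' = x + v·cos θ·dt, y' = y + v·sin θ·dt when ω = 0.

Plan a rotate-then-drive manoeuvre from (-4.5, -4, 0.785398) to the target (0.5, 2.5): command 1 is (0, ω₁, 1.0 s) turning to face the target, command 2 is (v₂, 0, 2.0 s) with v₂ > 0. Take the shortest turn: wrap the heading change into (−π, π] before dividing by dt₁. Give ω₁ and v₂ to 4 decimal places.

heading to target = atan2(2.5−-4, 0.5−-4.5) = 0.9151
Δθ = wrap(0.9151 − 0.7854) = 0.1297; ω₁ = Δθ/dt₁ = 0.1297
distance = √((0.5−-4.5)² + (2.5−-4)²) = 8.2006; v₂ = distance/dt₂ = 4.1003

ω₁ = 0.1297, v₂ = 4.1003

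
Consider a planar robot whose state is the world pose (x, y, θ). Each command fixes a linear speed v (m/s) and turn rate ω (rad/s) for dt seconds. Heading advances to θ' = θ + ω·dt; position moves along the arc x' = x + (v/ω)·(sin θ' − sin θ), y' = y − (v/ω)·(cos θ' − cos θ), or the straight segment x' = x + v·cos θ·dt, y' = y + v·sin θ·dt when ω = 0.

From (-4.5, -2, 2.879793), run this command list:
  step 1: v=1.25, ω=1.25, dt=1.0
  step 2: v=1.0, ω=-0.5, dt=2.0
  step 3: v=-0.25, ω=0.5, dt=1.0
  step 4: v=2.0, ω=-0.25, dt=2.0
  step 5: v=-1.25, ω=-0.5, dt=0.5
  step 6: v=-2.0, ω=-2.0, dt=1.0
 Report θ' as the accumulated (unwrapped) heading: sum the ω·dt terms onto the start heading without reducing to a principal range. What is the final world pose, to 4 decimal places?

(-9.7645, -5.8791, 0.8798)

step 1: θ'=4.1298 (R=1.0000) → pose (-5.5939, -2.4157, 4.1298)
step 2: θ'=3.1298 (R=-2.0000) → pose (-7.2875, -3.3152, 3.1298)
step 3: θ'=3.6298 (R=-0.5000) → pose (-7.0471, -3.2568, 3.6298)
step 4: θ'=3.1298 (R=-8.0000) → pose (-10.8938, -4.1908, 3.1298)
step 5: θ'=2.8798 (R=2.5000) → pose (-10.2763, -4.2759, 2.8798)
step 6: θ'=0.8798 (R=1.0000) → pose (-9.7645, -5.8791, 0.8798)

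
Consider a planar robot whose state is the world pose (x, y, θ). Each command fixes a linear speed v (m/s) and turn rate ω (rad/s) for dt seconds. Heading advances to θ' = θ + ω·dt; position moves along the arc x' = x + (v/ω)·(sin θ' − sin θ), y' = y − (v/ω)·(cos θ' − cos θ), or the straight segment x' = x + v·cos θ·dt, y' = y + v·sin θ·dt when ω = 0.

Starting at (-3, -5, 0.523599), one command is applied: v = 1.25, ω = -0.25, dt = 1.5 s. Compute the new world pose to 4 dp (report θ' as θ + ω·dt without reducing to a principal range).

(-1.2403, -4.3852, 0.1486)

θ' = 0.5236 + -0.25·1.5 = 0.1486
R = v/ω = 1.25/-0.25 = -5.0000
x' = -3 + -5.0000·(sin 0.1486 − sin 0.5236) = -1.2403
y' = -5 − -5.0000·(cos 0.1486 − cos 0.5236) = -4.3852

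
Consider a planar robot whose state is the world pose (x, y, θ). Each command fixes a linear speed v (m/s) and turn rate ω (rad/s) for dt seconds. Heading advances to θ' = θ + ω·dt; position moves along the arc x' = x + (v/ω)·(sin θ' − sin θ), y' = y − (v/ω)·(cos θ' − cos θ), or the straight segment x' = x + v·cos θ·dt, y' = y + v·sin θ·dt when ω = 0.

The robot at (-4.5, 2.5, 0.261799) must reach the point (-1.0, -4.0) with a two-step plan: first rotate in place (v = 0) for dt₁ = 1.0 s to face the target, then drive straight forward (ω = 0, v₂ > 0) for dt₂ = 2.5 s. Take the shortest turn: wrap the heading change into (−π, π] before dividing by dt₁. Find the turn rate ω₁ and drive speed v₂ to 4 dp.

ω₁ = -1.3387, v₂ = 2.9530

heading to target = atan2(-4−2.5, -1−-4.5) = -1.0769
Δθ = wrap(-1.0769 − 0.2618) = -1.3387; ω₁ = Δθ/dt₁ = -1.3387
distance = √((-1−-4.5)² + (-4−2.5)²) = 7.3824; v₂ = distance/dt₂ = 2.9530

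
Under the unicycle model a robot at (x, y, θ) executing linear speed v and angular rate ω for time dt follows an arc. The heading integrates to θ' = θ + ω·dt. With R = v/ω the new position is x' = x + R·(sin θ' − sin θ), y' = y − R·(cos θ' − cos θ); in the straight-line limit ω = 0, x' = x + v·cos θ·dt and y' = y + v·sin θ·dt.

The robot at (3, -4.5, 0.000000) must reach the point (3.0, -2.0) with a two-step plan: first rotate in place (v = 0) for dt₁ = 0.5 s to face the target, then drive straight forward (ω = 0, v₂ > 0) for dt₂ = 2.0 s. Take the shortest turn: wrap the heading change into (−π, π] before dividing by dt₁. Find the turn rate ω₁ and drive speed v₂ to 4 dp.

ω₁ = 3.1416, v₂ = 1.2500

heading to target = atan2(-2−-4.5, 3−3) = 1.5708
Δθ = wrap(1.5708 − 0.0000) = 1.5708; ω₁ = Δθ/dt₁ = 3.1416
distance = √((3−3)² + (-2−-4.5)²) = 2.5000; v₂ = distance/dt₂ = 1.2500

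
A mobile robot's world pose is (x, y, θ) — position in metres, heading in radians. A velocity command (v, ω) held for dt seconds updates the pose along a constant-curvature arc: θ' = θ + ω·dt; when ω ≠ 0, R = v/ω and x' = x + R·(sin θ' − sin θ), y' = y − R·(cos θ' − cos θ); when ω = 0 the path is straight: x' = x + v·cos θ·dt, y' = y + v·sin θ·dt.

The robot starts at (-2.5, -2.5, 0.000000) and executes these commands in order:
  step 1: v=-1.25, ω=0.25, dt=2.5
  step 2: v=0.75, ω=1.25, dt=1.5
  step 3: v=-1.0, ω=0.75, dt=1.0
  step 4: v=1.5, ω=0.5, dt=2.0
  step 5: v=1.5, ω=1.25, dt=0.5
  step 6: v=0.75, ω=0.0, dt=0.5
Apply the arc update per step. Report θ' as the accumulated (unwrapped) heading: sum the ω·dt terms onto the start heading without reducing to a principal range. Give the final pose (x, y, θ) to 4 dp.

(-6.8851, -5.4790, 4.8750)

step 1: θ'=0.6250 (R=-5.0000) → pose (-5.4255, -3.4452, 0.6250)
step 2: θ'=2.5000 (R=0.6000) → pose (-5.4175, -2.4779, 2.5000)
step 3: θ'=3.2500 (R=-1.3333) → pose (-4.4752, -2.7352, 3.2500)
step 4: θ'=4.2500 (R=3.0000) → pose (-6.8356, -4.3794, 4.2500)
step 5: θ'=4.8750 (R=1.2000) → pose (-6.9458, -5.1089, 4.8750)
step 6: θ'=4.8750 (straight) → pose (-6.8851, -5.4790, 4.8750)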